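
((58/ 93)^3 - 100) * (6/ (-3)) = 160481176/ 804357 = 199.51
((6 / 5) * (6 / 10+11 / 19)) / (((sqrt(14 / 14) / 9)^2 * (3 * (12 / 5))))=1512 / 95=15.92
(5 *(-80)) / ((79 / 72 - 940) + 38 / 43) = 1238400 / 2904107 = 0.43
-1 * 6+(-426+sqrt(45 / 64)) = -432+3 * sqrt(5) / 8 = -431.16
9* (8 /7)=72 /7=10.29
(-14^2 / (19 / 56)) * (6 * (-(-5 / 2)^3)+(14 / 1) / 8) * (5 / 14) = -374360 / 19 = -19703.16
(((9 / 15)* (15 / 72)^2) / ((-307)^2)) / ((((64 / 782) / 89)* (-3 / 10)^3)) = -21749375 / 1954347264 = -0.01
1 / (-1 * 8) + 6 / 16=1 / 4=0.25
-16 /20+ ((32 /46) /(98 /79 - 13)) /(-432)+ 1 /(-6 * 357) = -549443863 /686521710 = -0.80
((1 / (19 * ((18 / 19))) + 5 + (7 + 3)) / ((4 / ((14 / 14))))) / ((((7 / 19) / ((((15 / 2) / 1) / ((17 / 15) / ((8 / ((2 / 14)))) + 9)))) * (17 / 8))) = 514900 / 128809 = 4.00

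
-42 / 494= -0.09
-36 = -36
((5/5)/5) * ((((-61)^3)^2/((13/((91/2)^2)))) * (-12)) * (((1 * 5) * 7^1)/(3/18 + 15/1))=-45440970186402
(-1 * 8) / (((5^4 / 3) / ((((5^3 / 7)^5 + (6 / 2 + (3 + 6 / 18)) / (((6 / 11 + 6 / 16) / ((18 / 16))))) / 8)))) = -823978122038 / 94539375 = -8715.71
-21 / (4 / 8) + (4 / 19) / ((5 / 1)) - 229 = -270.96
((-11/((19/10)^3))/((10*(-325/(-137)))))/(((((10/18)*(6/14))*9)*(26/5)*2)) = -10549/3477513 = -0.00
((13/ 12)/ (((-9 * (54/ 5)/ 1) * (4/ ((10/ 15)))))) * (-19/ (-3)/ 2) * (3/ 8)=-1235/ 559872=-0.00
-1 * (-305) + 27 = 332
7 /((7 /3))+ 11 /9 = 38 /9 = 4.22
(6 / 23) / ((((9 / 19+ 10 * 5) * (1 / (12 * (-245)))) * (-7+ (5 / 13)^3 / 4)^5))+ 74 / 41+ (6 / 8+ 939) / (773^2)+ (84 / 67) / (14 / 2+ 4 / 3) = 882999682865903248840876525470420001237 / 451013548992708901503350809825922896300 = 1.96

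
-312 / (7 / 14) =-624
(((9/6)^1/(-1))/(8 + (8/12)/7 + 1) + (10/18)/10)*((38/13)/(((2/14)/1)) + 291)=-34.06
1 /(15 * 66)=1 /990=0.00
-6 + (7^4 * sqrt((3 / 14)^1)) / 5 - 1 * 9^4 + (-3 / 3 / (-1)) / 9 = -6344.60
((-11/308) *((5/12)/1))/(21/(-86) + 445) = -215/6425832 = -0.00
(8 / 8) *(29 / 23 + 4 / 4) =52 / 23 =2.26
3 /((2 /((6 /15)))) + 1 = 8 /5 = 1.60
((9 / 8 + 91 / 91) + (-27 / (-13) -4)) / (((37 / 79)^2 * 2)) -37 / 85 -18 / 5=-86529751 / 24203920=-3.58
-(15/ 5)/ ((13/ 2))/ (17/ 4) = -24/ 221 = -0.11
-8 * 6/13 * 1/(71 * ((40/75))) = -90/923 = -0.10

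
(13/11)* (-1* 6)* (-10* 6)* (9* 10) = 421200/11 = 38290.91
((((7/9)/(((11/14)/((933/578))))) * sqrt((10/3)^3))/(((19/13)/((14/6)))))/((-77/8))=-15848560 * sqrt(30)/53817291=-1.61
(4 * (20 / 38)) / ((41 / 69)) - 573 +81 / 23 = -10139862 / 17917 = -565.94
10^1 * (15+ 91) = 1060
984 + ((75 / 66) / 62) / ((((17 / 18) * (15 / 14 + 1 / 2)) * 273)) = 1631415003 / 1657942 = 984.00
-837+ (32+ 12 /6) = -803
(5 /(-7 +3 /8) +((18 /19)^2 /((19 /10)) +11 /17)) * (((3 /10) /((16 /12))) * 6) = 60855759 /123599180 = 0.49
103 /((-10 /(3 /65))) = -309 /650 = -0.48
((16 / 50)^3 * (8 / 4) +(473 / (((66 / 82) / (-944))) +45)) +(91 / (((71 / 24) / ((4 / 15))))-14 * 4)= -1846310841263 / 3328125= -554760.06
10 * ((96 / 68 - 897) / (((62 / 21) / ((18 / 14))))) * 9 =-18498375 / 527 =-35101.28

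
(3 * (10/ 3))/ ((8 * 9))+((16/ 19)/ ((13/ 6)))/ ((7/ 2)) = 15557/ 62244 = 0.25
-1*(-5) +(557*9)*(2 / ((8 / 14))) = 17550.50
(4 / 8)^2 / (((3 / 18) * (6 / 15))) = 3.75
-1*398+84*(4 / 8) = -356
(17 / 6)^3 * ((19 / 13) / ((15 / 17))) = 1586899 / 42120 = 37.68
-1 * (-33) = 33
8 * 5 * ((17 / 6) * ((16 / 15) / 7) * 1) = 1088 / 63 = 17.27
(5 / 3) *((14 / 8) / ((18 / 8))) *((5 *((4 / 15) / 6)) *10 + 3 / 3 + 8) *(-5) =-17675 / 243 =-72.74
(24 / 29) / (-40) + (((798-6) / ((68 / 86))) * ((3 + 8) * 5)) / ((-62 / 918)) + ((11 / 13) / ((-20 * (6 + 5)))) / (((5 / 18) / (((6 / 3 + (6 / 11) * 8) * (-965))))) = -524262594894 / 642785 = -815611.12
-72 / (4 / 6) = -108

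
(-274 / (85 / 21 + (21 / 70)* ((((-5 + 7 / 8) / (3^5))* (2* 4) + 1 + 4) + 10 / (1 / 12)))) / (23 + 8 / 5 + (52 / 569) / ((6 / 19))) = -1104983775 / 4166196772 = -0.27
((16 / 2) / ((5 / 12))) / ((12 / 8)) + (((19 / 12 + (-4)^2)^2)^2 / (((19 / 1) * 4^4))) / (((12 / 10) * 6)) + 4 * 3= 499791597481 / 18154782720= 27.53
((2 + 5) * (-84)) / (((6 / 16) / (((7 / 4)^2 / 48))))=-2401 / 24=-100.04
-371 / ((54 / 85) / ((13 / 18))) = -409955 / 972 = -421.76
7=7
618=618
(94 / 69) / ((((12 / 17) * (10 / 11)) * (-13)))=-8789 / 53820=-0.16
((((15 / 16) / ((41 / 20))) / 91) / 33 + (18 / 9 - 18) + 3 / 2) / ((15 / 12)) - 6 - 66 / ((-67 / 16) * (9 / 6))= -97511741 / 13748735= -7.09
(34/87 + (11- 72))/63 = -5273/5481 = -0.96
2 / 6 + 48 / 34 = 89 / 51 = 1.75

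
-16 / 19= -0.84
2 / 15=0.13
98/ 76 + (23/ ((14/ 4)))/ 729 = 251795/ 193914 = 1.30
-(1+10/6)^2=-64/9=-7.11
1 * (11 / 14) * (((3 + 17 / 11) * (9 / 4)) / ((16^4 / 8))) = 225 / 229376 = 0.00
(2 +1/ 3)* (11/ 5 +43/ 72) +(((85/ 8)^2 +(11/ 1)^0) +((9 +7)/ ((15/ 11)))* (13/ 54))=3194437/ 25920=123.24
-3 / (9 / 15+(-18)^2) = -5 / 541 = -0.01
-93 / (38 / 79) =-193.34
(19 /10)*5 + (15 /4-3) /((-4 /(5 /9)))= 451 /48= 9.40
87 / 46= 1.89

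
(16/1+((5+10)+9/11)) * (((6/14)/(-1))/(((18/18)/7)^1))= -95.45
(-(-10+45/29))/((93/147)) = 12005/899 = 13.35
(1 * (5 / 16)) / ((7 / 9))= 45 / 112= 0.40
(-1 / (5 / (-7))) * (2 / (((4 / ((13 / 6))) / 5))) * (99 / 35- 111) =-820.30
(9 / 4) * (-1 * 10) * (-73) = 3285 / 2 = 1642.50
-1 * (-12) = 12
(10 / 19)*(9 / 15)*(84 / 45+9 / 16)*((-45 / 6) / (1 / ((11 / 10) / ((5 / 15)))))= -57717 / 3040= -18.99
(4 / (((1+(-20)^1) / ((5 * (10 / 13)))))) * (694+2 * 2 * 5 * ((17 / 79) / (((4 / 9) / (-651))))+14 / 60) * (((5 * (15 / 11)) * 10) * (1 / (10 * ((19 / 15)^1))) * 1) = 477097500 / 19513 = 24450.24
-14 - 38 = -52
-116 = -116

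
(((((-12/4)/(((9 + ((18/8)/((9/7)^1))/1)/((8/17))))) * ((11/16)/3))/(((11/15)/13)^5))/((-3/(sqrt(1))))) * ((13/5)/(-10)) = -48871441125/10702571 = -4566.33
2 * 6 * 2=24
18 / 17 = 1.06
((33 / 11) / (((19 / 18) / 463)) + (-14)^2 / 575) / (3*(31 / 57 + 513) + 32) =7189937 / 8590500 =0.84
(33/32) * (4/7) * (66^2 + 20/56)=2012637/784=2567.14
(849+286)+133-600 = 668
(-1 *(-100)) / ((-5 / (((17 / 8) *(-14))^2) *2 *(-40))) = 14161 / 64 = 221.27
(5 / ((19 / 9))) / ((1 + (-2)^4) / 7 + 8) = 315 / 1387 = 0.23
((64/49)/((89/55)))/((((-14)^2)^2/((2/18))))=220/94236849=0.00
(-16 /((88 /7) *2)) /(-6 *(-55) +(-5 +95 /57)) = -3 /1540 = -0.00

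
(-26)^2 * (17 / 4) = 2873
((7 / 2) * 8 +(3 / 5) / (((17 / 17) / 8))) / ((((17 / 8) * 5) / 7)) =9184 / 425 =21.61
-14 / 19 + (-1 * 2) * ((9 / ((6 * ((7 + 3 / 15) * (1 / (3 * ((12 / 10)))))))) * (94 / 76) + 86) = -13269 / 76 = -174.59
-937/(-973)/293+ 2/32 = 300081/4561424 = 0.07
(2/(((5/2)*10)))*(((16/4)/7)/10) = 0.00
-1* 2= -2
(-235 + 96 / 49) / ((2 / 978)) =-5583891 / 49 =-113956.96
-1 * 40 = -40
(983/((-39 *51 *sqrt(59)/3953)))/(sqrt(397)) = -65861 *sqrt(23423)/789633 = -12.77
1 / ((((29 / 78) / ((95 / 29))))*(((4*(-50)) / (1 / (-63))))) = 247 / 353220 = 0.00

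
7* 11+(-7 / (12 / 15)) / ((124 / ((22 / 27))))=515207 / 6696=76.94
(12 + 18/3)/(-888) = -0.02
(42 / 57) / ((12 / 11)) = 77 / 114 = 0.68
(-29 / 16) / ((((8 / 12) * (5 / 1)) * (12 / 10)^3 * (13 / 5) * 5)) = -725 / 29952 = -0.02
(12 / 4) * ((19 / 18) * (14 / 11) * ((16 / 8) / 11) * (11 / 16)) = 133 / 264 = 0.50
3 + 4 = 7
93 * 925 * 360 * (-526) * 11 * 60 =-10751198040000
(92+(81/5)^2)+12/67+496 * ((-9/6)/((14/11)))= -2696191/11725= -229.95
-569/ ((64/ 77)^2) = -3373601/ 4096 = -823.63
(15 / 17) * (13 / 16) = 195 / 272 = 0.72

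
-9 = -9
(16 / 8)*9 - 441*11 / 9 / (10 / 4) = -988 / 5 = -197.60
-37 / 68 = -0.54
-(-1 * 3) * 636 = 1908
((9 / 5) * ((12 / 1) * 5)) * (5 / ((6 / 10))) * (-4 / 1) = -3600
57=57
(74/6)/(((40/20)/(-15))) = -92.50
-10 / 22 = -5 / 11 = -0.45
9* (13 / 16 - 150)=-21483 / 16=-1342.69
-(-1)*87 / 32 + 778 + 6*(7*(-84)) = -87913 / 32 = -2747.28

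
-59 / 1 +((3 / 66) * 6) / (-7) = -4546 / 77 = -59.04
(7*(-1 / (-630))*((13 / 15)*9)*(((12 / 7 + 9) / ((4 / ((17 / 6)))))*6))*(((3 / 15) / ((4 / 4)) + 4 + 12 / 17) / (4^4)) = 5421 / 71680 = 0.08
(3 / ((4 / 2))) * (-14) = -21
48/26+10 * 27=3534/13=271.85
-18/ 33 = -6/ 11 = -0.55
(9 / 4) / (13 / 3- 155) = -27 / 1808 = -0.01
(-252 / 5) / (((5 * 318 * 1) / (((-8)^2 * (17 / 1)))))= -45696 / 1325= -34.49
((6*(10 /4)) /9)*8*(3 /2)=20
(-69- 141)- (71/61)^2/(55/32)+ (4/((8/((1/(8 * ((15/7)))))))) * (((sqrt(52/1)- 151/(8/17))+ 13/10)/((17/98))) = -294497007193/1113323200+ 343 * sqrt(13)/1020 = -263.31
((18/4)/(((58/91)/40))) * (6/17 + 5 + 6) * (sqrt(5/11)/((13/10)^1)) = 1215900 * sqrt(55)/5423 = 1662.80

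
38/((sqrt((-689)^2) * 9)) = 38/6201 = 0.01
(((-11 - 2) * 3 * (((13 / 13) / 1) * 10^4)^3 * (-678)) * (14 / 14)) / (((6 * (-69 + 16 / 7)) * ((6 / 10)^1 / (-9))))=990867237687366.17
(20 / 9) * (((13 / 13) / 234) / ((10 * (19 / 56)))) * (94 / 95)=5264 / 1900665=0.00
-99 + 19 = -80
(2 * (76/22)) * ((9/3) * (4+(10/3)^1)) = 152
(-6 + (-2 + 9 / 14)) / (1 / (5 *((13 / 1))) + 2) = -6695 / 1834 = -3.65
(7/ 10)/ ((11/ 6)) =21/ 55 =0.38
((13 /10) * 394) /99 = 2561 /495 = 5.17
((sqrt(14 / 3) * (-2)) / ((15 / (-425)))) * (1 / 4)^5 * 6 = 85 * sqrt(42) / 768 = 0.72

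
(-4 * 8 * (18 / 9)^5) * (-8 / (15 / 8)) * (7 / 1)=458752 / 15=30583.47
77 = 77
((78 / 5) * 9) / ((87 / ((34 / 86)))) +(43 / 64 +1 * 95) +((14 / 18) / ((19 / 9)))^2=96.45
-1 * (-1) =1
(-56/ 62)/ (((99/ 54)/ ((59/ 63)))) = -472/ 1023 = -0.46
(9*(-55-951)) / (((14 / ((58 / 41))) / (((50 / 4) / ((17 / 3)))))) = -9846225 / 4879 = -2018.08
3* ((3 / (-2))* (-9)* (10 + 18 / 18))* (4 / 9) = 198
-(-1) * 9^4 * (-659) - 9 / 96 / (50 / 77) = -6917918631 / 1600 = -4323699.14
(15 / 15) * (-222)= -222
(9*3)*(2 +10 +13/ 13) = 351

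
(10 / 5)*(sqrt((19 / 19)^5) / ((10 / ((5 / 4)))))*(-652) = -163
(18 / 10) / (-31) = -9 / 155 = -0.06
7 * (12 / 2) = 42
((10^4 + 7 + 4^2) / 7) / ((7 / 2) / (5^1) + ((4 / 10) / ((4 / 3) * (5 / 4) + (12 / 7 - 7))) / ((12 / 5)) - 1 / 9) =68557320 / 25991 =2637.73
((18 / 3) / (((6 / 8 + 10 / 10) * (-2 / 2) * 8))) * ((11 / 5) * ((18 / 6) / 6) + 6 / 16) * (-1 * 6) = 531 / 140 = 3.79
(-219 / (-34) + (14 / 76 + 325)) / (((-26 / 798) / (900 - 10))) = -2001979350 / 221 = -9058730.09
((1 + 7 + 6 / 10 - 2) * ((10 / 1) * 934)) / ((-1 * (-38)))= 30822 / 19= 1622.21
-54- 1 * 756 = -810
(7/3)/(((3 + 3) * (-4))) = -7/72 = -0.10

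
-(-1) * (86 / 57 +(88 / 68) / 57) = 1484 / 969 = 1.53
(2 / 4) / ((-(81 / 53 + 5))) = -53 / 692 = -0.08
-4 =-4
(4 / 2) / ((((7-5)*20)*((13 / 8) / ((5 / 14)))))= 1 / 91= 0.01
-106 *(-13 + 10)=318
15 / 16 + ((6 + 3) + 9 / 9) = 175 / 16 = 10.94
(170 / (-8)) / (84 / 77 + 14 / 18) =-1683 / 148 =-11.37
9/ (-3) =-3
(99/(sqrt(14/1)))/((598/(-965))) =-95535 * sqrt(14)/8372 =-42.70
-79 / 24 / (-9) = 79 / 216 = 0.37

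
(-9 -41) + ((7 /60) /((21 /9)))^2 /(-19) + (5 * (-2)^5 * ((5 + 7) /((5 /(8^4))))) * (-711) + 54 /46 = 1118306255.17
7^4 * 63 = 151263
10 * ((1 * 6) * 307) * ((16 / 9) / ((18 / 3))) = 49120 / 9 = 5457.78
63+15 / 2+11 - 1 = 161 / 2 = 80.50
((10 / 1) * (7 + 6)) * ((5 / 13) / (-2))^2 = 4.81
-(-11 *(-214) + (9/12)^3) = -150683/64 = -2354.42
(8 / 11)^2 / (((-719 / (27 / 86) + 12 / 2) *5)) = -216 / 4663945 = -0.00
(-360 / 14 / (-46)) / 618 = 15 / 16583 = 0.00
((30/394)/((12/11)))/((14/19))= 0.09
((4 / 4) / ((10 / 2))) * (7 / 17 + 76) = 1299 / 85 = 15.28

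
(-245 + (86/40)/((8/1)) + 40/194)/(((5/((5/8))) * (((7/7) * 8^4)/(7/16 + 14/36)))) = -451608451/73232547840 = -0.01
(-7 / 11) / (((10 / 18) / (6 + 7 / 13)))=-1071 / 143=-7.49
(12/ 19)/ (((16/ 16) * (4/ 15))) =45/ 19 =2.37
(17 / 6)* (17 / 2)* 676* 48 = 781456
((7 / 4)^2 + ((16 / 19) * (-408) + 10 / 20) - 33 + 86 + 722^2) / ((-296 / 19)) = -158383083 / 4736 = -33442.37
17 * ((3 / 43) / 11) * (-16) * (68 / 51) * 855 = -930240 / 473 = -1966.68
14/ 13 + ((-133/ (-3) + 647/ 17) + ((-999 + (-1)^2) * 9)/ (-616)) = 20022253/ 204204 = 98.05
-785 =-785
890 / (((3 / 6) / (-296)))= -526880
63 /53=1.19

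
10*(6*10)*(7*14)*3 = 176400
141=141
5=5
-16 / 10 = -8 / 5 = -1.60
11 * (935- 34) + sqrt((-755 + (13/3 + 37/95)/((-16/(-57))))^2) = 425967/40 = 10649.18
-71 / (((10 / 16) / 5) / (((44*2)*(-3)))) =149952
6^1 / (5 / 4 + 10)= 0.53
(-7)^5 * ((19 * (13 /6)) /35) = -593047 /30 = -19768.23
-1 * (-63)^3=250047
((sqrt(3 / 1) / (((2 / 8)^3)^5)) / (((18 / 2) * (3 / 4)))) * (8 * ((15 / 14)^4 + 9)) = 94577327341568 * sqrt(3) / 7203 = 22742292961.22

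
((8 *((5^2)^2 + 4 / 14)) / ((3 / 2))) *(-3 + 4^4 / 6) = 396848 / 3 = 132282.67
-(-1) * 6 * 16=96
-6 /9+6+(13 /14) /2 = 5.80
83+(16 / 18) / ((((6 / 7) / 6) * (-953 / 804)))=222289 / 2859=77.75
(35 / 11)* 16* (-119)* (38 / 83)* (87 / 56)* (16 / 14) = -4924.60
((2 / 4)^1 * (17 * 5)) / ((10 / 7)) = 29.75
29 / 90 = 0.32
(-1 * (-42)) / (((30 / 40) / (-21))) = -1176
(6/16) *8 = 3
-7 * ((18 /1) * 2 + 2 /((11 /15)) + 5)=-3367 /11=-306.09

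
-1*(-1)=1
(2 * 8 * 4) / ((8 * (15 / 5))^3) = 1 / 216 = 0.00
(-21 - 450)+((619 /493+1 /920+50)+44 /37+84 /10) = -6883092031 /16781720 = -410.15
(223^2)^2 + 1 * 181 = 2472973622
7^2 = 49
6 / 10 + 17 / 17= 8 / 5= 1.60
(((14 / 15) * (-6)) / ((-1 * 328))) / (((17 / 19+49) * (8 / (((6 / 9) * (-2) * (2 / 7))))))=-19 / 1166040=-0.00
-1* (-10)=10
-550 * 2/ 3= -366.67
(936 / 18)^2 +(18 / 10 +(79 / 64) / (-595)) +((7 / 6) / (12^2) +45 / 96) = 556496695 / 205632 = 2706.27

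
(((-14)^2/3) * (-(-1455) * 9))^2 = 731948691600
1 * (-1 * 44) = -44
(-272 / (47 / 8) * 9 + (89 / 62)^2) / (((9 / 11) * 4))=-823994699 / 6504048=-126.69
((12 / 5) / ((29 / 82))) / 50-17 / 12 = -1.28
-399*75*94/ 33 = -937650/ 11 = -85240.91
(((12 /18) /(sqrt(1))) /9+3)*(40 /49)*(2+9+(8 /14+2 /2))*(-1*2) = -584320 /9261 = -63.09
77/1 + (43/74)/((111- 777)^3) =1683236470565/21860213904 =77.00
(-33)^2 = 1089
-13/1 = -13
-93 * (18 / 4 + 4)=-1581 / 2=-790.50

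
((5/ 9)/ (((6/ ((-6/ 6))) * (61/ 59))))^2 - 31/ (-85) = 343760641/ 922287060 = 0.37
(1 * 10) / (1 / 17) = 170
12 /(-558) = -2 /93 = -0.02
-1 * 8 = -8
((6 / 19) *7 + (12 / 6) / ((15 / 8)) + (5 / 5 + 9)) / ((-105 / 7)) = -3784 / 4275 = -0.89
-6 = -6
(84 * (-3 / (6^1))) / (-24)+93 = 379 / 4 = 94.75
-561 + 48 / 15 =-2789 / 5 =-557.80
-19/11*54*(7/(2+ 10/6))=-21546/121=-178.07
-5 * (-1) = 5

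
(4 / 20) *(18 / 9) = 2 / 5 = 0.40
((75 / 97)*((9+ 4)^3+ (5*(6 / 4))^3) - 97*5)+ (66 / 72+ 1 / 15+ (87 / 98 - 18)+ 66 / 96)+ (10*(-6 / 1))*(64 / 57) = 31580578637 / 21673680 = 1457.09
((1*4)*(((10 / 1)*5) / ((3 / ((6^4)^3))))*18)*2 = 5224277606400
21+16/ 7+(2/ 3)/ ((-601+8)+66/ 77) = 2026807/ 87045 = 23.28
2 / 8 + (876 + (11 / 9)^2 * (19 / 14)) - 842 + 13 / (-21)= 80873 / 2268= 35.66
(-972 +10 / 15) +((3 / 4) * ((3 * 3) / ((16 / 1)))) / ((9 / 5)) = -186451 / 192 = -971.10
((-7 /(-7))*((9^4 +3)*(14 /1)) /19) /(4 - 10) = -15316 /19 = -806.11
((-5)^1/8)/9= -5/72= -0.07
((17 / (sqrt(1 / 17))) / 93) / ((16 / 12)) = 17 * sqrt(17) / 124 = 0.57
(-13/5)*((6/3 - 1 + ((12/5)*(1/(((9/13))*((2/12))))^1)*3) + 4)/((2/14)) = -30667/25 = -1226.68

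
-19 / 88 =-0.22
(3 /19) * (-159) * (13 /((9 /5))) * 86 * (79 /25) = -4681066 /95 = -49274.38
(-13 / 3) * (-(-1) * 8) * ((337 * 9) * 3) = -315432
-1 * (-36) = 36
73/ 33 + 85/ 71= 3.41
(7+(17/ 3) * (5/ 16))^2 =177241/ 2304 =76.93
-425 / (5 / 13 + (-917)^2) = -5525 / 10931562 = -0.00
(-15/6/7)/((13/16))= -40/91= -0.44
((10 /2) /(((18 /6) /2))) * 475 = 4750 /3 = 1583.33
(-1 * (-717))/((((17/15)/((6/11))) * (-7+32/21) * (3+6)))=-30114/4301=-7.00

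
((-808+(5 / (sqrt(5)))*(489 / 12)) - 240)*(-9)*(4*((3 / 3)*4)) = 150912 - 5868*sqrt(5) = 137790.75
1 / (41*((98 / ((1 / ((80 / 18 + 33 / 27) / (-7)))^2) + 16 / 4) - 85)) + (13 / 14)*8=321869 / 43337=7.43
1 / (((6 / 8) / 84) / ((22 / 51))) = 2464 / 51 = 48.31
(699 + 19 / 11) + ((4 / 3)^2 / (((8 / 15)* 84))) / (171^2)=28399093183 / 40528026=700.73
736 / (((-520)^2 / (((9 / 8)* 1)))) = 207 / 67600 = 0.00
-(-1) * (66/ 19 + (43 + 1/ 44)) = 38871/ 836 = 46.50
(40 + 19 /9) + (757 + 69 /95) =683861 /855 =799.84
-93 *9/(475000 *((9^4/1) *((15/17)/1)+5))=-14229/46787500000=-0.00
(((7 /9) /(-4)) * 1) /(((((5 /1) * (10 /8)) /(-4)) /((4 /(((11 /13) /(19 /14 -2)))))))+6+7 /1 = 3471 /275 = 12.62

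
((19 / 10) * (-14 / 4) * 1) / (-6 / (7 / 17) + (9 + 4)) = 931 / 220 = 4.23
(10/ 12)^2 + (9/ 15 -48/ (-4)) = 2393/ 180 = 13.29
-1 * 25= -25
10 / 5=2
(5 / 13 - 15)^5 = -247609900000 / 371293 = -666885.45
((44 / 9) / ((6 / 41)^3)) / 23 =758131 / 11178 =67.82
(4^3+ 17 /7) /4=465 /28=16.61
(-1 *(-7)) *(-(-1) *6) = 42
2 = 2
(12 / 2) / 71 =6 / 71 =0.08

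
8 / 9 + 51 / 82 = 1115 / 738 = 1.51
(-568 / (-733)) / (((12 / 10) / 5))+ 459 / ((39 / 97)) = 32727659 / 28587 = 1144.84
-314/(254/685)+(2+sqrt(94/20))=-107291/127+sqrt(470)/10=-842.64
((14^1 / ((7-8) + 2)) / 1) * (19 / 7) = 38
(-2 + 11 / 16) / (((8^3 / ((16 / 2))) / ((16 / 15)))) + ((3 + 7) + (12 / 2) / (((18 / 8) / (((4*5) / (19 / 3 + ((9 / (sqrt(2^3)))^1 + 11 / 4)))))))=55603839 / 3335360 - 17280*sqrt(2) / 10423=14.33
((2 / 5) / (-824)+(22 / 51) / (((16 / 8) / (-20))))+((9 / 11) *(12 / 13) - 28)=-474128653 / 15023580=-31.56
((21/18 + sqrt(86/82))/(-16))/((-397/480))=30 *sqrt(1763)/16277 + 35/397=0.17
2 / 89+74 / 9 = 6604 / 801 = 8.24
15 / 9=5 / 3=1.67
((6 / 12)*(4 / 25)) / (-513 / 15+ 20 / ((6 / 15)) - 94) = -2 / 1955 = -0.00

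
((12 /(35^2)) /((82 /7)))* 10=12 /1435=0.01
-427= -427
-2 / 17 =-0.12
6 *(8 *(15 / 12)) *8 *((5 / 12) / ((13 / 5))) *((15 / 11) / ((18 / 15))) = 12500 / 143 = 87.41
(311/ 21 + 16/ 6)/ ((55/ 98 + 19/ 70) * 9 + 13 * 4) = 12845/ 43728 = 0.29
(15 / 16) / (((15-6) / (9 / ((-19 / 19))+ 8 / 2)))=-25 / 48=-0.52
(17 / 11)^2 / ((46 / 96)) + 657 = 1842303 / 2783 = 661.98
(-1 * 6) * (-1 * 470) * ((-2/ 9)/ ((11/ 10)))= -18800/ 33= -569.70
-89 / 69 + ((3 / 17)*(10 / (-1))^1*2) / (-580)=-43670 / 34017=-1.28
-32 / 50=-16 / 25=-0.64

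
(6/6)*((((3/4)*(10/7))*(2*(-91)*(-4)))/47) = 780/47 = 16.60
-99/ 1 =-99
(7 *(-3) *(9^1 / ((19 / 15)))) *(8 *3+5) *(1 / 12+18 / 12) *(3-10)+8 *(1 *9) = 192123 / 4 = 48030.75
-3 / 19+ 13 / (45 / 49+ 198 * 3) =-75350 / 553869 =-0.14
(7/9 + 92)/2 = 835/18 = 46.39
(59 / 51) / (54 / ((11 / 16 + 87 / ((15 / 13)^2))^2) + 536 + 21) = 370469028779 / 178375384412967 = 0.00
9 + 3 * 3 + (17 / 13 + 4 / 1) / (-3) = 16.23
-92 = -92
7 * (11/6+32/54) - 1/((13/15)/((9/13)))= 147683/9126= 16.18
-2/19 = -0.11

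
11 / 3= 3.67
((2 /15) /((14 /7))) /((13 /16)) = 16 /195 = 0.08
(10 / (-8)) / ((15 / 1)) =-0.08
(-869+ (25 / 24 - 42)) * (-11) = 240229 / 24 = 10009.54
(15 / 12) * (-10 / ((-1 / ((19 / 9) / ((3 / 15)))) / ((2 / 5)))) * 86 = 40850 / 9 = 4538.89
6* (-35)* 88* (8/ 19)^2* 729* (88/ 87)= -25291284480/ 10469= -2415826.20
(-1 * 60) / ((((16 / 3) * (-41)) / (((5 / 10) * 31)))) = 1395 / 328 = 4.25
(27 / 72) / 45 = 1 / 120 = 0.01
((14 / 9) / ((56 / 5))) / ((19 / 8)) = 10 / 171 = 0.06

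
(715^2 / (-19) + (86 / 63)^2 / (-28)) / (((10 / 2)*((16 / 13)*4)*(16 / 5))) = -92322095489 / 270273024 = -341.59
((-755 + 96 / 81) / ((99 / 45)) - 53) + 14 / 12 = -234319 / 594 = -394.48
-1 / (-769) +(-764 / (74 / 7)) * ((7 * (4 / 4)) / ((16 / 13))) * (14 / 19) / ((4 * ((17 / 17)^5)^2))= -654922213 / 8649712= -75.72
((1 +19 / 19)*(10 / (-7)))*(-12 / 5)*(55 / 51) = 7.39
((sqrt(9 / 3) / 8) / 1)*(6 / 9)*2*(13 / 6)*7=91*sqrt(3) / 36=4.38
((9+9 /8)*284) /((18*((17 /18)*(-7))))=-5751 /238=-24.16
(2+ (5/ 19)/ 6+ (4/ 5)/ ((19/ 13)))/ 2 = 1477/ 1140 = 1.30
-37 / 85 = -0.44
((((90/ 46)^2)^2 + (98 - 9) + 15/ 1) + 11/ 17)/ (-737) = -567547764/ 3506127889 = -0.16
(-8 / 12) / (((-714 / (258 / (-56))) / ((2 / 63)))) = -43 / 314874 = -0.00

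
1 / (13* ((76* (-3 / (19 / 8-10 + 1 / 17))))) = 343 / 134368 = 0.00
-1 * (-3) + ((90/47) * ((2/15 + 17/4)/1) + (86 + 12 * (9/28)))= 66623/658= 101.25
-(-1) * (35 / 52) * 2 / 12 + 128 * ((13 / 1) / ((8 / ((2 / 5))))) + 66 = 232927 / 1560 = 149.31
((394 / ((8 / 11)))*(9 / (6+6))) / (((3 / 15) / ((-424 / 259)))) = -1722765 / 518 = -3325.80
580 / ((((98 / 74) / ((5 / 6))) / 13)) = 697450 / 147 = 4744.56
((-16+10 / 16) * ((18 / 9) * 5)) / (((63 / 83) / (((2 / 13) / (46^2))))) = -17015 / 1155336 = -0.01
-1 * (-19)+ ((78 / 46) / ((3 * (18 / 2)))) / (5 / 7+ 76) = 19.00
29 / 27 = 1.07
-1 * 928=-928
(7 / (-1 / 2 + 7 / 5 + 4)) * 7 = 10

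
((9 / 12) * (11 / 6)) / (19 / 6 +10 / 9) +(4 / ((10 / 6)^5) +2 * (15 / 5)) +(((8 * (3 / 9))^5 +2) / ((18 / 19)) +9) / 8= 4939787017 / 191362500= 25.81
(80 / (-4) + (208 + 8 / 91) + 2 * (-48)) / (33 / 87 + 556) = 48604 / 293657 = 0.17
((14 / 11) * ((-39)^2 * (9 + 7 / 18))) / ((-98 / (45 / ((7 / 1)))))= -1285245 / 1078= -1192.25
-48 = -48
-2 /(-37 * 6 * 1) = 1 /111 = 0.01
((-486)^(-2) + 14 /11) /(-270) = -661351 /140300424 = -0.00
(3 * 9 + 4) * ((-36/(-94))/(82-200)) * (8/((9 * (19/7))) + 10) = -54746/52687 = -1.04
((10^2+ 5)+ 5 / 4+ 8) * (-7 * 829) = -2651971 / 4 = -662992.75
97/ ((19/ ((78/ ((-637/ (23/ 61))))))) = -0.24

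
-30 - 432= -462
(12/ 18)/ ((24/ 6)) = 1/ 6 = 0.17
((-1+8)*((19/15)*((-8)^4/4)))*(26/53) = 3540992/795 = 4454.08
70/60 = 7/6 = 1.17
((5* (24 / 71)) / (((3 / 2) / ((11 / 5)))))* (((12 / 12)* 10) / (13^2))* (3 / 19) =0.02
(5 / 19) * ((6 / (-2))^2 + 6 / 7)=345 / 133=2.59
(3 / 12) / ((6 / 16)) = 0.67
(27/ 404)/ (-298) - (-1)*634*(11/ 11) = 76328501/ 120392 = 634.00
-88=-88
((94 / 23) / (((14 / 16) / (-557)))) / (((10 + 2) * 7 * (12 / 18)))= -46.46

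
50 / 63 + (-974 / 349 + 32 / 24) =-14596 / 21987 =-0.66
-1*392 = -392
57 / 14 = 4.07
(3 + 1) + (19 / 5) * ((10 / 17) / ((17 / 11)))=1574 / 289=5.45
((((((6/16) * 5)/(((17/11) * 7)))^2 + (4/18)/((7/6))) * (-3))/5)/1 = -599563/4531520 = -0.13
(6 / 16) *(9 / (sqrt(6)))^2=81 / 16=5.06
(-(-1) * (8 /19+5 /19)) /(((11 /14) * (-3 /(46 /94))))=-4186 /29469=-0.14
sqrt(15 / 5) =sqrt(3) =1.73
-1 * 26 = -26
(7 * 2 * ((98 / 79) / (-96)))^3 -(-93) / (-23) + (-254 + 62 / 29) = -1163404075288573 / 4546119347712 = -255.91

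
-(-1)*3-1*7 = -4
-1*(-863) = 863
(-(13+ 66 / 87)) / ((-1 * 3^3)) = 133 / 261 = 0.51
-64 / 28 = -16 / 7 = -2.29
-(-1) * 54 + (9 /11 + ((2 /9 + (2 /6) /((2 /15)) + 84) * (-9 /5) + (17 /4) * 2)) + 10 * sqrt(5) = -5103 /55 + 10 * sqrt(5) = -70.42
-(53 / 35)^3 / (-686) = 148877 / 29412250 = 0.01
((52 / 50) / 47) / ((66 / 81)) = 351 / 12925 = 0.03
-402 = -402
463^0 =1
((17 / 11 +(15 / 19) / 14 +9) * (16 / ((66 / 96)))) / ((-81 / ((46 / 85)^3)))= -386490887168 / 800532203625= -0.48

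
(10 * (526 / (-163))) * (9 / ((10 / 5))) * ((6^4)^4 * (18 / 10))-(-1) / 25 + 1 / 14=-42068673050974611243 / 57050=-737400053478959.01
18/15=6/5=1.20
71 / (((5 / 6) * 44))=213 / 110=1.94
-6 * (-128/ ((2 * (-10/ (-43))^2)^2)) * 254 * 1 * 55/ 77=11909149.08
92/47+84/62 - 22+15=-5373/1457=-3.69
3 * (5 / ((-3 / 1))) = -5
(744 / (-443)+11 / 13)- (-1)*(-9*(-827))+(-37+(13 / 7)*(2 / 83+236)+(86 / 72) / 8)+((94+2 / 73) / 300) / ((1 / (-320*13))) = 2300239319254997 / 351729312480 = 6539.80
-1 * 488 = -488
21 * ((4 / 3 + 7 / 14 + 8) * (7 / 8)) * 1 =2891 / 16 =180.69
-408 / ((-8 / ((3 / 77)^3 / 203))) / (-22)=-0.00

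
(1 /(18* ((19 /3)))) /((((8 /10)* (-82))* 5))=-1 /37392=-0.00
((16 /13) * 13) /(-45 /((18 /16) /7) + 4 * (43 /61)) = -244 /4227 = -0.06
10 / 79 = 0.13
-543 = -543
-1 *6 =-6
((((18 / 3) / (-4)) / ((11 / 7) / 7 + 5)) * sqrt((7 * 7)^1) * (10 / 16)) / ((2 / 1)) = -5145 / 8192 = -0.63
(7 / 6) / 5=7 / 30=0.23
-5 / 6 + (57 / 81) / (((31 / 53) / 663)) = 444629 / 558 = 796.83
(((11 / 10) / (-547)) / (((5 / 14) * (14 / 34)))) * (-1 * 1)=187 / 13675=0.01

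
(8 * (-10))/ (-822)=40/ 411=0.10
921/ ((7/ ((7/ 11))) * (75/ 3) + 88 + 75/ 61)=2.53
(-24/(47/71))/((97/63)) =-23.55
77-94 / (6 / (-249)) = 3978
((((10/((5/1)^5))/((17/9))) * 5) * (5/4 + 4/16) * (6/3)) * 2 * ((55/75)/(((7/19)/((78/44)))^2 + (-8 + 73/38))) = -39533832/6402274375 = -0.01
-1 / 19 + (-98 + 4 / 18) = -16729 / 171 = -97.83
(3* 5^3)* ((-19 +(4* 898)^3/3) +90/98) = 283867110131750/49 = 5793206329219.39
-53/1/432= -53/432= -0.12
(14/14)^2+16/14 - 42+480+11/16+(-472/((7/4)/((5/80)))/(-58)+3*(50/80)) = 1438851/3248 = 443.00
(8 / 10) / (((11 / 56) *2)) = 112 / 55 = 2.04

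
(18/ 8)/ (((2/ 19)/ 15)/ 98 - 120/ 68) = -2136645/ 1675732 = -1.28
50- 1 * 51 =-1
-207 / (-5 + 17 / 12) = 2484 / 43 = 57.77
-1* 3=-3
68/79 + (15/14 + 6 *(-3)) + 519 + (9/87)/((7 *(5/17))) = 502.98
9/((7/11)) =99/7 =14.14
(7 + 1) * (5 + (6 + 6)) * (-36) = -4896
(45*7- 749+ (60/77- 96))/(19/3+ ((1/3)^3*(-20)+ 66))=-1100250/148841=-7.39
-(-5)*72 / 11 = 360 / 11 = 32.73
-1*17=-17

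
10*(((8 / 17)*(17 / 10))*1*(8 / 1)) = 64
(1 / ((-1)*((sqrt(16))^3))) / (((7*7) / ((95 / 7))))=-95 / 21952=-0.00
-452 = -452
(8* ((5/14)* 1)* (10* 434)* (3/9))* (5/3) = 6888.89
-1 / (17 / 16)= -0.94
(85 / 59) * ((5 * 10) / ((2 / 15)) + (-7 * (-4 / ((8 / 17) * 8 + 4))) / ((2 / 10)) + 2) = 1108060 / 1947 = 569.11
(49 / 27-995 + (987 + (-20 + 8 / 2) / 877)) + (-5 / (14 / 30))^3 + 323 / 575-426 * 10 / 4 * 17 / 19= -194188731387136 / 88731724725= -2188.49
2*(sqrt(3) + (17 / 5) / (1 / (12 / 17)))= 2*sqrt(3) + 24 / 5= 8.26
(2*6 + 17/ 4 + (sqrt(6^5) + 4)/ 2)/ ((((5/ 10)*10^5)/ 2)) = 73/ 100000 + 9*sqrt(6)/ 12500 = 0.00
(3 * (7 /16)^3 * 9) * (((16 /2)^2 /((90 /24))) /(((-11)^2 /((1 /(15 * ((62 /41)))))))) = 0.01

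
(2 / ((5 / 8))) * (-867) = -13872 / 5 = -2774.40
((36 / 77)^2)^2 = 1679616 / 35153041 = 0.05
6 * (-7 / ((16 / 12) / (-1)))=31.50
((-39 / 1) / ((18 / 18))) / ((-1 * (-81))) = -13 / 27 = -0.48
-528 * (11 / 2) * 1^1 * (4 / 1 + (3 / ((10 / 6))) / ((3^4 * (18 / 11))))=-1573484 / 135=-11655.44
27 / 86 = 0.31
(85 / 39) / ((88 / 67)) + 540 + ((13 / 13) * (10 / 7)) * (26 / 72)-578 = -2581961 / 72072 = -35.82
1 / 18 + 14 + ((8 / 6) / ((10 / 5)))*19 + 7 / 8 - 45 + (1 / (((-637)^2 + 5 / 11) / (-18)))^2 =-780090816529225 / 44825649478416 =-17.40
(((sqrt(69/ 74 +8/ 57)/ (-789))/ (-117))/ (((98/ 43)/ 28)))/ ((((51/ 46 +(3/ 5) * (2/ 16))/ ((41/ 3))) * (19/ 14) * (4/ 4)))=0.00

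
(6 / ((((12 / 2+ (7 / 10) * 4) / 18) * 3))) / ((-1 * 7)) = -45 / 77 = -0.58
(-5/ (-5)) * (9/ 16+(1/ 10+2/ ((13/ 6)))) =1649/ 1040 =1.59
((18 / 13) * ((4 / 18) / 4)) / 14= 1 / 182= 0.01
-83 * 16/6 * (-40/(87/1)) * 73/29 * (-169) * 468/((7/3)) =-51116632320/5887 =-8682967.95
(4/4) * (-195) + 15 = -180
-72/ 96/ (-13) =3/ 52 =0.06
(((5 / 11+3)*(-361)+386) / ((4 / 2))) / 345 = -4736 / 3795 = -1.25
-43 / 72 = -0.60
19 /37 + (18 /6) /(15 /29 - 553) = 301199 /592814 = 0.51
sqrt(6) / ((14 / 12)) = 6 * sqrt(6) / 7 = 2.10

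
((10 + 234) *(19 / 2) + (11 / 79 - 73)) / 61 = 177366 / 4819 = 36.81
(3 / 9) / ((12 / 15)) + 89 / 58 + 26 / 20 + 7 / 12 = 556 / 145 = 3.83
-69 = -69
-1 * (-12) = 12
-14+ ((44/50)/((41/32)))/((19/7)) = -267722/19475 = -13.75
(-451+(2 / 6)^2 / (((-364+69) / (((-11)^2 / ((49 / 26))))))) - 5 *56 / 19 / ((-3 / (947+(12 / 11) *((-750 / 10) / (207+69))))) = 2626195686463 / 625366665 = 4199.45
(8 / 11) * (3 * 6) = 144 / 11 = 13.09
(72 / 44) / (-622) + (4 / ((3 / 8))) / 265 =0.04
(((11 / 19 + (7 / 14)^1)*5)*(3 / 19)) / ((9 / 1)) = 205 / 2166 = 0.09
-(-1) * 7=7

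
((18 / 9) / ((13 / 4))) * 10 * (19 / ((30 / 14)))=2128 / 39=54.56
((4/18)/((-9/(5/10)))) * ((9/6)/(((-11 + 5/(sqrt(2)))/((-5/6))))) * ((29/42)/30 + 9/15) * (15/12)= -43175/35435232 - 19625 * sqrt(2)/70870464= -0.00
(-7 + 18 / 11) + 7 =18 / 11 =1.64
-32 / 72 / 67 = -4 / 603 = -0.01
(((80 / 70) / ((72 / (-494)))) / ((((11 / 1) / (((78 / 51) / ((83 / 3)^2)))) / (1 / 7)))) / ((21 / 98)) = -0.00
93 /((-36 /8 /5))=-310 /3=-103.33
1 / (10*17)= 1 / 170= 0.01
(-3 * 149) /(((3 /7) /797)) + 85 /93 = -77308118 /93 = -831270.09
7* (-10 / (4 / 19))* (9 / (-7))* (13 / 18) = 1235 / 4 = 308.75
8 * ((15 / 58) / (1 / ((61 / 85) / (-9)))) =-244 / 1479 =-0.16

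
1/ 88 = 0.01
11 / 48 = 0.23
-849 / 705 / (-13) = 283 / 3055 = 0.09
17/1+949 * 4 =3813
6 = 6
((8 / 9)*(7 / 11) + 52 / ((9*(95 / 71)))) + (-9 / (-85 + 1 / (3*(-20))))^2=1197902370332 / 244719990405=4.89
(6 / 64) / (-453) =-1 / 4832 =-0.00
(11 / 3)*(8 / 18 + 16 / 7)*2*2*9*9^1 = 22704 / 7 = 3243.43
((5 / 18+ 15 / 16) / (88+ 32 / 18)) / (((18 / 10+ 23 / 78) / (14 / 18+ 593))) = 3.84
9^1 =9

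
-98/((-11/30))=2940/11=267.27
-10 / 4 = -5 / 2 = -2.50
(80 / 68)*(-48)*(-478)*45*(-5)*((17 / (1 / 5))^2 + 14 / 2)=-746689536000 / 17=-43922913882.35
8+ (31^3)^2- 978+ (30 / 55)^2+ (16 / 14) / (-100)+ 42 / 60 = 887502711.99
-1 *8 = -8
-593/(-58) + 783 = 46007/58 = 793.22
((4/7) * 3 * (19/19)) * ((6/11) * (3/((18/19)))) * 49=1596/11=145.09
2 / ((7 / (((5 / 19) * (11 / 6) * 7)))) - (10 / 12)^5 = 83185 / 147744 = 0.56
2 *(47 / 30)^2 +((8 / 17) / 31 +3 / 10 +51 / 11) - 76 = -86267491 / 1304325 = -66.14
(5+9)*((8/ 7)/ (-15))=-16/ 15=-1.07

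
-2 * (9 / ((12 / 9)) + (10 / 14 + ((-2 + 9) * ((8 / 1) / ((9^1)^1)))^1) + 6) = -39.37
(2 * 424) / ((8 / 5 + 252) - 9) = 4240 / 1223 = 3.47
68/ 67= 1.01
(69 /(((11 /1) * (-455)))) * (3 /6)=-69 /10010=-0.01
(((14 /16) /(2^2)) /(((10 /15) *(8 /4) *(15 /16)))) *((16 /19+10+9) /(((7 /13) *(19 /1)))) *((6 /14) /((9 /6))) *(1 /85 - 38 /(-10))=0.37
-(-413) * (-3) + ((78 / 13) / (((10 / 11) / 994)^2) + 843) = 179318634 / 25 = 7172745.36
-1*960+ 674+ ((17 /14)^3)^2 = -2129309727 /7529536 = -282.79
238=238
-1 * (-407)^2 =-165649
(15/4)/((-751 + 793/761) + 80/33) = -376695/75091256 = -0.01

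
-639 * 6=-3834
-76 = -76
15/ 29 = 0.52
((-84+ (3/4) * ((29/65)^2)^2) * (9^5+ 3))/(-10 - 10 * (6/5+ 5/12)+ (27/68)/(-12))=72227704917621456/381628511875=189261.82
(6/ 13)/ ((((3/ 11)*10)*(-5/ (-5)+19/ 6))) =66/ 1625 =0.04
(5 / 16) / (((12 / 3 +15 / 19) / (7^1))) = 95 / 208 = 0.46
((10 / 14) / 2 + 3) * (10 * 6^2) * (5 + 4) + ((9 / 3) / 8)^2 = 4873023 / 448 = 10877.28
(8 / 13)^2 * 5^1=320 / 169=1.89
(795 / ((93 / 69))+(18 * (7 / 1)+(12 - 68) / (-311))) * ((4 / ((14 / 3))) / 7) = 41418822 / 472409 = 87.68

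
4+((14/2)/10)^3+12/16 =5093/1000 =5.09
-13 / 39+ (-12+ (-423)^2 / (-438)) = -420.85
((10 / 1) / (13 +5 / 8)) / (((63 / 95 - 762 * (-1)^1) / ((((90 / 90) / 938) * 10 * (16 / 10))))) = 60800 / 3703869813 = 0.00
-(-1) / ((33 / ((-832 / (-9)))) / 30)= 8320 / 99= 84.04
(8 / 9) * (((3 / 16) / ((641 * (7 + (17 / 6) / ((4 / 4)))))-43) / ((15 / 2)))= -26019454 / 5105565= -5.10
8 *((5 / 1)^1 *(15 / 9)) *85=17000 / 3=5666.67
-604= -604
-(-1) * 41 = 41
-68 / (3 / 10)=-680 / 3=-226.67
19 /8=2.38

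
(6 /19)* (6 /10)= 18 /95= 0.19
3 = 3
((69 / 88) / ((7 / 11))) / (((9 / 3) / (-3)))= -69 / 56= -1.23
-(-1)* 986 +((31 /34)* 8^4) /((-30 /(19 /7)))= 1156874 /1785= 648.11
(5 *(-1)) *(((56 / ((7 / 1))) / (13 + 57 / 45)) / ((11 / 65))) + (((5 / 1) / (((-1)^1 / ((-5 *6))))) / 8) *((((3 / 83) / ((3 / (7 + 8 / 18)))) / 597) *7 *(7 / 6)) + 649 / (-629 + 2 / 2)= -11588573349239 / 659266541208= -17.58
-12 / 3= -4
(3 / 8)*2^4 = 6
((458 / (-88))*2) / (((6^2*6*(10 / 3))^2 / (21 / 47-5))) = 24503 / 268012800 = 0.00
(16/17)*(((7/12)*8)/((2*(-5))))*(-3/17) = 112/1445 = 0.08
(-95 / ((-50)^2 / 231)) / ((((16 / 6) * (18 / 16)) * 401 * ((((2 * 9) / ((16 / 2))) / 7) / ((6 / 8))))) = -10241 / 601500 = -0.02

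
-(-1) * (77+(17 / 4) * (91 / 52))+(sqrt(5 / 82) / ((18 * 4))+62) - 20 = 126.44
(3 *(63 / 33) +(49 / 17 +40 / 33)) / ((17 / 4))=22040 / 9537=2.31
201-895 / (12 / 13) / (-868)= 2105251 / 10416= 202.12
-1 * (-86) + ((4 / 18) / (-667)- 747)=-3967985 / 6003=-661.00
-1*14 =-14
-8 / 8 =-1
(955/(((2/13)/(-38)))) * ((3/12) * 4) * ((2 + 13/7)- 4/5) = -5047939/7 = -721134.14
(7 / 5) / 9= 7 / 45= 0.16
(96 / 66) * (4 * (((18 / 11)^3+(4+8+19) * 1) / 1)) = 205.86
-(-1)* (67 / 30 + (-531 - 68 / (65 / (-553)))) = 3881 / 78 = 49.76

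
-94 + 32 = -62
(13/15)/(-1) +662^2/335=1313861/1005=1307.32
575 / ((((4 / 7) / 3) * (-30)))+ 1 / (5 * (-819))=-3296483 / 32760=-100.63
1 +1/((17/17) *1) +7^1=9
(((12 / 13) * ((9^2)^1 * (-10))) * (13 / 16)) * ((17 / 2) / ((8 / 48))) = -61965 / 2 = -30982.50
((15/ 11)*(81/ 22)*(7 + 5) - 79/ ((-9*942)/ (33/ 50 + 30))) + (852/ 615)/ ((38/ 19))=42918990929/ 700989300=61.23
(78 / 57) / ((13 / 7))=14 / 19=0.74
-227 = -227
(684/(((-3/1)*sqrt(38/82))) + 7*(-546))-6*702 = -8034-12*sqrt(779) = -8368.93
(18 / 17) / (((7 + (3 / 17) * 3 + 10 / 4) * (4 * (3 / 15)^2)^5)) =1006.81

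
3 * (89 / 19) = 267 / 19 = 14.05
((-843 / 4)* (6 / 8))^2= 6395841 / 256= 24983.75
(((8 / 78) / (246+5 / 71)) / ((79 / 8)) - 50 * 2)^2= 28974673941281357584 / 2897469840078801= 9999.99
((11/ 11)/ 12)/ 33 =1/ 396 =0.00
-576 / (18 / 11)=-352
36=36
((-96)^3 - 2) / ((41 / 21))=-18579498 / 41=-453158.49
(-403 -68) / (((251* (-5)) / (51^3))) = 62478621 / 1255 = 49783.76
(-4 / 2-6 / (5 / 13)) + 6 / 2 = -73 / 5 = -14.60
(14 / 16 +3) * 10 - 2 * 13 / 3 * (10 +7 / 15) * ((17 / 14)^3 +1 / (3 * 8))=-23605087 / 185220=-127.44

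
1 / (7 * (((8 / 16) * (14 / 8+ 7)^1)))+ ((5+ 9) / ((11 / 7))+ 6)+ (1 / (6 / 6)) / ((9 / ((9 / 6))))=244303 / 16170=15.11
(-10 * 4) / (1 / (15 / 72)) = -8.33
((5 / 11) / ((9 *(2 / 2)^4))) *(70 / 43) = 350 / 4257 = 0.08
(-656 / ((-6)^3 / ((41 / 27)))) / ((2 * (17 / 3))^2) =1681 / 46818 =0.04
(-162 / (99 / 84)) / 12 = -126 / 11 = -11.45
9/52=0.17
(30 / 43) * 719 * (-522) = -11259540 / 43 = -261849.77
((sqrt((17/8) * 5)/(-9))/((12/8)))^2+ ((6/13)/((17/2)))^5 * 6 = 44812728815921/768632763117258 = 0.06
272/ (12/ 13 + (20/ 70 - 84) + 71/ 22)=-544544/ 159287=-3.42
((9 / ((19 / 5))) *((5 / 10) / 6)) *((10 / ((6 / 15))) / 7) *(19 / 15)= 25 / 28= 0.89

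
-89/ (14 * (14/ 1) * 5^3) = -89/ 24500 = -0.00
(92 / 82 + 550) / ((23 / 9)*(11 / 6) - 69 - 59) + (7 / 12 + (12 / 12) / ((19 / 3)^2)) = -4566432023 / 1182718308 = -3.86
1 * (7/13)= 7/13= 0.54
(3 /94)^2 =9 /8836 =0.00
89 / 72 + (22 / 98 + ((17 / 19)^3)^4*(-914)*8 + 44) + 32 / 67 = -982959683991720111771181 / 523174527309182872536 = -1878.84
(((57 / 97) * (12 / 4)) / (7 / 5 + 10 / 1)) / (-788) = -15 / 76436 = -0.00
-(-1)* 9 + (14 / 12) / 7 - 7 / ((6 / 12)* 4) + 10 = 47 / 3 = 15.67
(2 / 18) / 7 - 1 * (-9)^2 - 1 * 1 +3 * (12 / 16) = -20093 / 252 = -79.73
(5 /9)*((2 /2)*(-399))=-665 /3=-221.67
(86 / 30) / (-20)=-43 / 300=-0.14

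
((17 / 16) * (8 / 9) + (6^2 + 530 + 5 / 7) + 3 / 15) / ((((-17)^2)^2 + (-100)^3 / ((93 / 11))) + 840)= -11090281 / 662429670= -0.02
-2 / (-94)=1 / 47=0.02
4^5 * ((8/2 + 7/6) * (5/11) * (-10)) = -24048.48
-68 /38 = -34 /19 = -1.79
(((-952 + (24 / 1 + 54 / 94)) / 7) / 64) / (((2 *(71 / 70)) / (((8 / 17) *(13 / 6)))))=-2833285 / 2722992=-1.04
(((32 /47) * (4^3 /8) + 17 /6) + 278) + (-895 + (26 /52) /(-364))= -62484017 /102648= -608.72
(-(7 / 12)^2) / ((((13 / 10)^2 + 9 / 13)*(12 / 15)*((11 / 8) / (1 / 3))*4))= -79625 / 7358472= -0.01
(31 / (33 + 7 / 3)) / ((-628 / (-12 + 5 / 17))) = 18507 / 1131656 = 0.02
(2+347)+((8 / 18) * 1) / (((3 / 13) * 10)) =47141 / 135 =349.19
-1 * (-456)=456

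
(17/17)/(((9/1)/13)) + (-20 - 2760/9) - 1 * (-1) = -2918/9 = -324.22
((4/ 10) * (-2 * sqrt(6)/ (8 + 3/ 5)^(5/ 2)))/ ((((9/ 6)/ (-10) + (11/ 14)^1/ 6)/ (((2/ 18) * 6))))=700 * sqrt(1290)/ 79507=0.32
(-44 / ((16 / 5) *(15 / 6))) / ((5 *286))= -0.00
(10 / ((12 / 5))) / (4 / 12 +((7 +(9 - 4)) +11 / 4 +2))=10 / 41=0.24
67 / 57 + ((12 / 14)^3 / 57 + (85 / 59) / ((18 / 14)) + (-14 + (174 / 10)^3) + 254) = 5510.33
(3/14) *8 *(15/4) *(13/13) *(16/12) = 60/7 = 8.57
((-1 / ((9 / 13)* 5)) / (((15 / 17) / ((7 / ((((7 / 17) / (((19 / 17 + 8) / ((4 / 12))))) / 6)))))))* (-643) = 8810386 / 15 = 587359.07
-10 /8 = -5 /4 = -1.25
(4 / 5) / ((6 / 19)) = 38 / 15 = 2.53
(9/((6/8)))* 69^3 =3942108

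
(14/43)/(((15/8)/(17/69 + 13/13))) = 224/1035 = 0.22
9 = 9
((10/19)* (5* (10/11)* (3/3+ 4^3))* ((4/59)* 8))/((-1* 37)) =-2.28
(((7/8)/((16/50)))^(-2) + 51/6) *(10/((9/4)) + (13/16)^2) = 6219416737/141120000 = 44.07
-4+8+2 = 6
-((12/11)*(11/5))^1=-12/5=-2.40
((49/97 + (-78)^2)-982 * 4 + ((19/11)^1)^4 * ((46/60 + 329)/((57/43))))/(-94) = -558663450767/12014697420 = -46.50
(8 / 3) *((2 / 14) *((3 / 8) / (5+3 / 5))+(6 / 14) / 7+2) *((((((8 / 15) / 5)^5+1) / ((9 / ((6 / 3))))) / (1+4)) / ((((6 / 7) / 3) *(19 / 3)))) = 0.14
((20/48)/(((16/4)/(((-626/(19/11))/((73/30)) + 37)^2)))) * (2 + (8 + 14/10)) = 24105978121/1620016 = 14880.09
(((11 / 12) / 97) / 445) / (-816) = -0.00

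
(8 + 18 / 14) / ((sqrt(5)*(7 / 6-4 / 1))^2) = 0.23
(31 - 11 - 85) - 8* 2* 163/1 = -2673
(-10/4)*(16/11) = -40/11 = -3.64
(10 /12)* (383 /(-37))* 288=-2484.32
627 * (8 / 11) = 456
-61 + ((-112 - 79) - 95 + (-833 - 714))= -1894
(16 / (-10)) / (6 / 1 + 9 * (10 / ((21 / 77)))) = -1 / 210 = -0.00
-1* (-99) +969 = 1068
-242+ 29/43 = -241.33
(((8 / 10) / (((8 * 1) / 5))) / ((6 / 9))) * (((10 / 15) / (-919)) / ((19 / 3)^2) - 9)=-8957511 / 1327036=-6.75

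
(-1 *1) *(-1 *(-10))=-10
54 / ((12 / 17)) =153 / 2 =76.50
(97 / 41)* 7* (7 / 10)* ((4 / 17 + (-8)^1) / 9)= -104566 / 10455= -10.00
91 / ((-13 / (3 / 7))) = -3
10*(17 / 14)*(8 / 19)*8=5440 / 133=40.90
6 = 6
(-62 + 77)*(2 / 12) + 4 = 6.50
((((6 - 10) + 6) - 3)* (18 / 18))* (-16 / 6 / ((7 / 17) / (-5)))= -680 / 21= -32.38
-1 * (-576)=576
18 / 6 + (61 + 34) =98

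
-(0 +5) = -5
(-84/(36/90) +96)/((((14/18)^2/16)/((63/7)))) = -1329696/49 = -27136.65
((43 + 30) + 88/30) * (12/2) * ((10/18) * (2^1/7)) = 4556/63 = 72.32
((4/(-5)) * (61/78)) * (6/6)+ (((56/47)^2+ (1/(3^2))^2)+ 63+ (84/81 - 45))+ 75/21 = 23.41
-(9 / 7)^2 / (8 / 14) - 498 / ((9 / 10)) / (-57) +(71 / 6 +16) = 165895 / 4788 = 34.65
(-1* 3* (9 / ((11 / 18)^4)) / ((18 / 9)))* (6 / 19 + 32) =-870146064 / 278179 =-3128.01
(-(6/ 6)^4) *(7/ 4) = -7/ 4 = -1.75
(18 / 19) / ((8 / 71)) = 639 / 76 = 8.41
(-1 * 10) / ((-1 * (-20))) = -1 / 2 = -0.50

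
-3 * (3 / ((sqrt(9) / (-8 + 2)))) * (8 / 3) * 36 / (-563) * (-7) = 12096 / 563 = 21.48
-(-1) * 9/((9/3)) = 3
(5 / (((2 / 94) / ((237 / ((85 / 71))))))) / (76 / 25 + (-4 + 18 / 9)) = 19771725 / 442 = 44732.41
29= 29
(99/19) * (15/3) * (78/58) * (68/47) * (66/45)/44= 43758/25897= 1.69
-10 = -10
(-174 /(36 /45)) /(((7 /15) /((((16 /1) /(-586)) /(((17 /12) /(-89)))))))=-27874800 /34867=-799.46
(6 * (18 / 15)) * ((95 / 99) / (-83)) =-76 / 913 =-0.08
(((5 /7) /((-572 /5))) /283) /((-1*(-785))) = -5 /177901724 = -0.00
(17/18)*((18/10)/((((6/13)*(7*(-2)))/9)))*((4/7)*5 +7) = -45747/1960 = -23.34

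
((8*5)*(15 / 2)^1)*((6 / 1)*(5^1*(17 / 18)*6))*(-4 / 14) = -102000 / 7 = -14571.43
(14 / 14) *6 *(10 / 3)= 20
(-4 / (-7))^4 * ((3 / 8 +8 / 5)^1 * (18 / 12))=3792 / 12005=0.32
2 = 2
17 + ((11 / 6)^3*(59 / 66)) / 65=1439219 / 84240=17.08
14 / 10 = 7 / 5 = 1.40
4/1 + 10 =14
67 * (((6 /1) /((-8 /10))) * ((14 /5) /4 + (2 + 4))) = -13467 /4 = -3366.75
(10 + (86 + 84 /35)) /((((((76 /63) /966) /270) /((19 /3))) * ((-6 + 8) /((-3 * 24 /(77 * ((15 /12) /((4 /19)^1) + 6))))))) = -11087145216 /2101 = -5277080.06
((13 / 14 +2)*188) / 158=1927 / 553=3.48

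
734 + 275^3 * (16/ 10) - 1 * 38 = 33275696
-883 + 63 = -820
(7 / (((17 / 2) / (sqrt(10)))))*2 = 28*sqrt(10) / 17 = 5.21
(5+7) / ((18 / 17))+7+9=82 / 3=27.33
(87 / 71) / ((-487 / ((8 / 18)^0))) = -87 / 34577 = -0.00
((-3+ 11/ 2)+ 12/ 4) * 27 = 297/ 2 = 148.50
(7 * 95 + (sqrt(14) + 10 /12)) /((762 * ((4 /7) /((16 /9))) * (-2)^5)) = -27965 /329184 - 7 * sqrt(14) /54864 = -0.09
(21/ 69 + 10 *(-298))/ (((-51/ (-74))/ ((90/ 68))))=-38035815/ 6647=-5722.25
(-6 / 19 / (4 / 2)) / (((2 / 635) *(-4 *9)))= 635 / 456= 1.39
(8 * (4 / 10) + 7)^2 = 104.04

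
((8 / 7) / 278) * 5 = 0.02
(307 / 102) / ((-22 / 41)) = -12587 / 2244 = -5.61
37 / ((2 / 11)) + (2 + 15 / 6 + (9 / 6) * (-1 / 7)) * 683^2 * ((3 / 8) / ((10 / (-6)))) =-12589505 / 28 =-449625.18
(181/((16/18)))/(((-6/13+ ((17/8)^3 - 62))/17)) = -65.48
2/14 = 1/7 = 0.14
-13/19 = -0.68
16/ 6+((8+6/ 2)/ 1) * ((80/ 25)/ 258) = 1808/ 645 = 2.80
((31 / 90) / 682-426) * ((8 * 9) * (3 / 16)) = -2530437 / 440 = -5750.99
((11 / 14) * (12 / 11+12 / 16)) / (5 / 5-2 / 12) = 243 / 140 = 1.74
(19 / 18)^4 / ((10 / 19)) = 2476099 / 1049760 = 2.36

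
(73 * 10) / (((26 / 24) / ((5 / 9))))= 374.36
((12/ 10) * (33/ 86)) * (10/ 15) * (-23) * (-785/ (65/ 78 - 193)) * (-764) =1092486384/ 49579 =22035.26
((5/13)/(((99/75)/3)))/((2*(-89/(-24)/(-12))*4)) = -0.35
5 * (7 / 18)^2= 245 / 324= 0.76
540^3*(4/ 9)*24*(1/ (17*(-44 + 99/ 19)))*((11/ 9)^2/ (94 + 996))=-433382400/ 124151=-3490.77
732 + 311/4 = 3239/4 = 809.75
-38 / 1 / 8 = -19 / 4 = -4.75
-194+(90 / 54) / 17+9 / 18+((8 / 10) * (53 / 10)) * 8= -406679 / 2550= -159.48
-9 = -9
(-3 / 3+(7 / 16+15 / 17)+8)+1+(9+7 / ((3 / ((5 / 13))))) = 203857 / 10608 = 19.22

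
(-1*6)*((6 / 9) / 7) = -4 / 7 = -0.57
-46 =-46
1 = 1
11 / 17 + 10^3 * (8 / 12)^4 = 272891 / 1377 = 198.18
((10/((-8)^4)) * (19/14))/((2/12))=285/14336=0.02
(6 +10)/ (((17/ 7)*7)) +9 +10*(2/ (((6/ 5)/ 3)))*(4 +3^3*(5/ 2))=60944/ 17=3584.94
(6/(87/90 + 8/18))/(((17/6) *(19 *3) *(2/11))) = 5940/41021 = 0.14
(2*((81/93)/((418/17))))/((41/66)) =2754/24149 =0.11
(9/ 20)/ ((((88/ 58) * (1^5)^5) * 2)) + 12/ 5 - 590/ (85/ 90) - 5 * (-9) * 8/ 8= -3453711/ 5984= -577.16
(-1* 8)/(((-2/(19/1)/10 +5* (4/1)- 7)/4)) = -1520/617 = -2.46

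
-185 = -185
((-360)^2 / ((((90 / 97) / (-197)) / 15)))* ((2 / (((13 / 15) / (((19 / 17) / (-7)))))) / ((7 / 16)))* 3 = 11292960384000 / 10829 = 1042844250.07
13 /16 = 0.81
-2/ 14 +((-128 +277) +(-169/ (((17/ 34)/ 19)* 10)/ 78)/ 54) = 1686311/ 11340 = 148.70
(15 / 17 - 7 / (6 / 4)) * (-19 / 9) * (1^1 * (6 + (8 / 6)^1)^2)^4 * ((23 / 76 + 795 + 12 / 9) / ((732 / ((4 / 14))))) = 240460377603388448 / 11573190657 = 20777362.50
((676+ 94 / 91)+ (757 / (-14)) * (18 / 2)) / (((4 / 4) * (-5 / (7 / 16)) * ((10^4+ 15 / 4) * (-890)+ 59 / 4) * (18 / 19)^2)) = 12509011 / 6000127267680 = 0.00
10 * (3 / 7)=4.29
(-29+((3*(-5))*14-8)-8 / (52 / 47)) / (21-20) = -3305 / 13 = -254.23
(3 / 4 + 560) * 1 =2243 / 4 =560.75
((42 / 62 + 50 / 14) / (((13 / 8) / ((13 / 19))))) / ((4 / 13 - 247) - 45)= -5993 / 977151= -0.01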